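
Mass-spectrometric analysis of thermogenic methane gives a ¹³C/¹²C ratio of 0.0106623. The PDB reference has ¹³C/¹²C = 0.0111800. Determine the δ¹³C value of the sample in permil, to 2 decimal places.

δ¹³C = (R_sample / R_standard − 1) × 1000
R_sample / R_standard = 0.0106623 / 0.0111800 = 0.953694
δ¹³C = (0.953694 − 1) × 1000 = -46.306 permil

-46.31 permil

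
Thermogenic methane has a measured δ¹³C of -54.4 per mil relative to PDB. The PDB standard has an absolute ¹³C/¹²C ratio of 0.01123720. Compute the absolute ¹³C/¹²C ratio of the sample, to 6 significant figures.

R_sample = R_standard × (δ¹³C/1000 + 1)
R_sample = 0.01123720 × (-54.4/1000 + 1) = 0.01123720 × 0.945600
R_sample = 0.0106259

0.0106259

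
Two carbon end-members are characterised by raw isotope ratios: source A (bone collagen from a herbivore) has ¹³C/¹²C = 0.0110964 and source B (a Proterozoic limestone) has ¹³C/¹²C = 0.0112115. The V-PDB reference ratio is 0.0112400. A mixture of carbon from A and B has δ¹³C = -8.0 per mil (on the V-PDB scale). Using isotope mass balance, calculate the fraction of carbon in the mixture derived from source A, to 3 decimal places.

0.534

δ_A = (0.0110964/0.0112400 − 1)×1000 = (0.987224 − 1)×1000 = -12.776 per mil
δ_B = (0.0112115/0.0112400 − 1)×1000 = (0.997464 − 1)×1000 = -2.536 per mil
f_A = (δ_mix − δ_B)/(δ_A − δ_B) = (-8.0 − (-2.536))/(-12.776 − (-2.536))
f_A = -5.464 / -10.240 = 0.5336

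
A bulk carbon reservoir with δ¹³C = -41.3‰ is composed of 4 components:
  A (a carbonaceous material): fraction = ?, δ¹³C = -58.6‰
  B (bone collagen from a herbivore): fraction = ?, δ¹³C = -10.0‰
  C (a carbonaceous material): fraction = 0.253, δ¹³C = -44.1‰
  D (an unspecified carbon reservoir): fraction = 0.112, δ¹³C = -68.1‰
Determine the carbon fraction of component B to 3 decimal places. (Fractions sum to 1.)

Let f_B and f_A be the unknown fractions; fractions sum to 1 so f_B + f_A = 0.635.
Mass balance: Σ fᵢ·δᵢ = δ_bulk ⇒ f_B·(-10.0) + f_A·(-58.6) = -41.3 − (-18.785) = -22.515
Substitute f_A = 0.635 − f_B:
f_B·(-10.0 − -58.6) = -22.515 − 0.635×(-58.6) = 14.696
f_B = 14.696 / 48.6 = 0.3024

0.302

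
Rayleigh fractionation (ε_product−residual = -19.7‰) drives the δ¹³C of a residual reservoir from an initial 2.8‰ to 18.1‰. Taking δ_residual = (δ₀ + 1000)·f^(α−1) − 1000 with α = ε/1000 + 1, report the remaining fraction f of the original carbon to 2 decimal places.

0.46

α − 1 = ε/1000 = -0.0197
(δ_res + 1000)/(δ₀ + 1000) = (18.1 + 1000)/(2.8 + 1000) = 1018.1/1002.8 = 1.015257
f = 1.015257^(1/-0.0197) = exp(ln(1.015257)/-0.0197) = exp(0.01514/-0.0197)
f = exp(-0.7686) = 0.4636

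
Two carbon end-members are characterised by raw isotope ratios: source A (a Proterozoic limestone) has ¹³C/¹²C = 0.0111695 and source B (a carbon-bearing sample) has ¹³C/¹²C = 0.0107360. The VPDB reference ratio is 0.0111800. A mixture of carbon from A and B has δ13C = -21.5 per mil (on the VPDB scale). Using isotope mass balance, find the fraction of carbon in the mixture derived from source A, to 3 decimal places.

δ_A = (0.0111695/0.0111800 − 1)×1000 = (0.999061 − 1)×1000 = -0.939 per mil
δ_B = (0.0107360/0.0111800 − 1)×1000 = (0.960286 − 1)×1000 = -39.714 per mil
f_A = (δ_mix − δ_B)/(δ_A − δ_B) = (-21.5 − (-39.714))/(-0.939 − (-39.714))
f_A = 18.214 / 38.775 = 0.4697

0.470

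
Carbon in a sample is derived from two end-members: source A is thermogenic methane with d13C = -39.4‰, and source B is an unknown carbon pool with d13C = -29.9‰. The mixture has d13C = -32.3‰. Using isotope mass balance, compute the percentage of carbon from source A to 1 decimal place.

δ_mix = f_A·δ_A + (1 − f_A)·δ_B  ⇒  f_A = (δ_mix − δ_B)/(δ_A − δ_B)
f_A = (-32.3 − (-29.9)) / (-39.4 − (-29.9))
f_A = -2.4 / -9.5 = 0.2526

25.3%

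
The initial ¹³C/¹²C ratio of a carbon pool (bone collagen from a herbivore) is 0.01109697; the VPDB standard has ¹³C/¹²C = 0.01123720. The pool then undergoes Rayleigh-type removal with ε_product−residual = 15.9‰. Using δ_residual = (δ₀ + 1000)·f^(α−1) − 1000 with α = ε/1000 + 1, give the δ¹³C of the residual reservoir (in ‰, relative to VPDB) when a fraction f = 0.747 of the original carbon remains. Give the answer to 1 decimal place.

δ₀ = (0.01109697/0.01123720 − 1)×1000 = (0.987521 − 1)×1000 = -12.479‰
α − 1 = ε/1000 = 0.0159
f^(α−1) = 0.747^(0.0159) = 0.995373
δ_res = (-12.479 + 1000) × 0.995373 − 1000 = 982.952 − 1000 = -17.05‰

-17.0‰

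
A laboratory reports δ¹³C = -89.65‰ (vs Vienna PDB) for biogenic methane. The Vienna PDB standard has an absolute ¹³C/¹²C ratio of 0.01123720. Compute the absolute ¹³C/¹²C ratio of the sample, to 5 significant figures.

R_sample = R_standard × (δ¹³C/1000 + 1)
R_sample = 0.01123720 × (-89.65/1000 + 1) = 0.01123720 × 0.910350
R_sample = 0.0102298

0.010230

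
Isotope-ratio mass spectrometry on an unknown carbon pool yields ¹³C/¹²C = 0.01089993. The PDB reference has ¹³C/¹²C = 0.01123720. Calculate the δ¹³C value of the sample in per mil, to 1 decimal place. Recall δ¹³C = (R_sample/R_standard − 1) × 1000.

-30.0 per mil

δ¹³C = (R_sample / R_standard − 1) × 1000
R_sample / R_standard = 0.01089993 / 0.01123720 = 0.969986
δ¹³C = (0.969986 − 1) × 1000 = -30.01 per mil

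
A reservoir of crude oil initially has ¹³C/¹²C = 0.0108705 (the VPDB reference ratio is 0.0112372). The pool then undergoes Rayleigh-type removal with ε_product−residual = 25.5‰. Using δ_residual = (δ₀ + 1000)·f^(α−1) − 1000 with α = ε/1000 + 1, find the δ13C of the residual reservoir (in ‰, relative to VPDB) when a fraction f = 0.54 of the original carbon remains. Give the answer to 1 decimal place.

-47.7‰

δ₀ = (0.0108705/0.0112372 − 1)×1000 = (0.967367 − 1)×1000 = -32.633‰
α − 1 = ε/1000 = 0.0255
f^(α−1) = 0.54^(0.0255) = 0.984410
δ_res = (-32.633 + 1000) × 0.984410 − 1000 = 952.286 − 1000 = -47.71‰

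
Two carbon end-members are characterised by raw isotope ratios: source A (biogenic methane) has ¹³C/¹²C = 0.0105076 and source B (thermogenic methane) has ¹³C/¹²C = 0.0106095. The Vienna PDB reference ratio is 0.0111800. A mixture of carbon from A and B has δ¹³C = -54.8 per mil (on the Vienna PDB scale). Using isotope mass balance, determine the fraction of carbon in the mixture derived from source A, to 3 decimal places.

0.414

δ_A = (0.0105076/0.0111800 − 1)×1000 = (0.939857 − 1)×1000 = -60.143 per mil
δ_B = (0.0106095/0.0111800 − 1)×1000 = (0.948971 − 1)×1000 = -51.029 per mil
f_A = (δ_mix − δ_B)/(δ_A − δ_B) = (-54.8 − (-51.029))/(-60.143 − (-51.029))
f_A = -3.771 / -9.114 = 0.4138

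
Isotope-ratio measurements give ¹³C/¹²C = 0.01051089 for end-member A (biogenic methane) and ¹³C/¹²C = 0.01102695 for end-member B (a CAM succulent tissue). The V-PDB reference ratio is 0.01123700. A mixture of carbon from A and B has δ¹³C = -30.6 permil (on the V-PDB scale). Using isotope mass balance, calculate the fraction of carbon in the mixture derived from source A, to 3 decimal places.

δ_A = (0.01051089/0.01123700 − 1)×1000 = (0.935382 − 1)×1000 = -64.618 permil
δ_B = (0.01102695/0.01123700 − 1)×1000 = (0.981307 − 1)×1000 = -18.693 permil
f_A = (δ_mix − δ_B)/(δ_A − δ_B) = (-30.6 − (-18.693))/(-64.618 − (-18.693))
f_A = -11.907 / -45.925 = 0.2593

0.259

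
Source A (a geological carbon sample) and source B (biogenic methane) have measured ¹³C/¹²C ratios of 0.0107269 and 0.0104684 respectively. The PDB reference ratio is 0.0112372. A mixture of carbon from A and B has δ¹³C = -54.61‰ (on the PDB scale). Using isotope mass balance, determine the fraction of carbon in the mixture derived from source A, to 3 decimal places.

0.600

δ_A = (0.0107269/0.0112372 − 1)×1000 = (0.954588 − 1)×1000 = -45.412‰
δ_B = (0.0104684/0.0112372 − 1)×1000 = (0.931584 − 1)×1000 = -68.416‰
f_A = (δ_mix − δ_B)/(δ_A − δ_B) = (-54.61 − (-68.416))/(-45.412 − (-68.416))
f_A = 13.806 / 23.004 = 0.6001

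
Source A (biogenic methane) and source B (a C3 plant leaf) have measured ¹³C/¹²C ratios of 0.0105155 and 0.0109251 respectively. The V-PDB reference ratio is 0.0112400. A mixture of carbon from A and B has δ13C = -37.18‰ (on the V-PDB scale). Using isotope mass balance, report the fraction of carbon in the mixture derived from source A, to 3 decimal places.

δ_A = (0.0105155/0.0112400 − 1)×1000 = (0.935543 − 1)×1000 = -64.457‰
δ_B = (0.0109251/0.0112400 − 1)×1000 = (0.971984 − 1)×1000 = -28.016‰
f_A = (δ_mix − δ_B)/(δ_A − δ_B) = (-37.18 − (-28.016))/(-64.457 − (-28.016))
f_A = -9.164 / -36.441 = 0.2515

0.251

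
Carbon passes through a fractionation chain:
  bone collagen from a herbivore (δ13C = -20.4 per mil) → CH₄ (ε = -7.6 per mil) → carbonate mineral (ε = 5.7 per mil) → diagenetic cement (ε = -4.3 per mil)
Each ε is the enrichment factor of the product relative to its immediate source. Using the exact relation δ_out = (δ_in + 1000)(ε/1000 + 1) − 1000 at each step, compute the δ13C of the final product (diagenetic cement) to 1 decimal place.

-26.5 per mil

step 1: δ = (-20.40 + 1000)·(-7.6/1000 + 1) − 1000 = -27.84 per mil
step 2: δ = (-27.84 + 1000)·(5.7/1000 + 1) − 1000 = -22.30 per mil
step 3: δ = (-22.30 + 1000)·(-4.3/1000 + 1) − 1000 = -26.51 per mil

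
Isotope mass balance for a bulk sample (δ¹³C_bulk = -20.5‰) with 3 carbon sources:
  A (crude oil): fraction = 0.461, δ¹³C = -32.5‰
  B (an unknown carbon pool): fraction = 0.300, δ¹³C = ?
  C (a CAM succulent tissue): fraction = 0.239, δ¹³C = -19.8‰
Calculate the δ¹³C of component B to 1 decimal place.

Isotope mass balance: δ_bulk = Σ fᵢ·δᵢ.
-20.5 = 0.461×(-32.5) + 0.300×δ_B + 0.239×(-19.8)
0.300·δ_B = -20.5 − (-19.715) = -0.785
δ_B = -0.785 / 0.300 = -2.62‰

-2.6‰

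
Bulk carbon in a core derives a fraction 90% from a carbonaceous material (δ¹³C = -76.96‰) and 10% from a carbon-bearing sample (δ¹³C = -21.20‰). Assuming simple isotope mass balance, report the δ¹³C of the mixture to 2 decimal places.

-71.38‰

δ_mix = f_A·δ_A + f_B·δ_B
δ_mix = 0.90 × (-76.96) + 0.10 × (-21.20)
δ_mix = -69.264 + -2.120 = -71.384‰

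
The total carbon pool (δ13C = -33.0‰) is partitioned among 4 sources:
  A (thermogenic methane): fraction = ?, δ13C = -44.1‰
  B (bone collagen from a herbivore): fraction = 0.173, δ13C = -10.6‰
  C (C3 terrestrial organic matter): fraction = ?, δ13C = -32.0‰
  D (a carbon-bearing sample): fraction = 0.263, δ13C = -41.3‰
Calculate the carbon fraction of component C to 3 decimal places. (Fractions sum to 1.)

0.378

Let f_C and f_A be the unknown fractions; fractions sum to 1 so f_C + f_A = 0.564.
Mass balance: Σ fᵢ·δᵢ = δ_bulk ⇒ f_C·(-32.0) + f_A·(-44.1) = -33.0 − (-12.696) = -20.304
Substitute f_A = 0.564 − f_C:
f_C·(-32.0 − -44.1) = -20.304 − 0.564×(-44.1) = 4.568
f_C = 4.568 / 12.1 = 0.3775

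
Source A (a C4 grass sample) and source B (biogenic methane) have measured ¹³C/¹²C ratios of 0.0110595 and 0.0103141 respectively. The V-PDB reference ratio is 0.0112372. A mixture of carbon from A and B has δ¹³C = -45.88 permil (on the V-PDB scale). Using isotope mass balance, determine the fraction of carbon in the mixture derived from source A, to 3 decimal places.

0.547

δ_A = (0.0110595/0.0112372 − 1)×1000 = (0.984186 − 1)×1000 = -15.814 permil
δ_B = (0.0103141/0.0112372 − 1)×1000 = (0.917853 − 1)×1000 = -82.147 permil
f_A = (δ_mix − δ_B)/(δ_A − δ_B) = (-45.88 − (-82.147))/(-15.814 − (-82.147))
f_A = 36.267 / 66.333 = 0.5467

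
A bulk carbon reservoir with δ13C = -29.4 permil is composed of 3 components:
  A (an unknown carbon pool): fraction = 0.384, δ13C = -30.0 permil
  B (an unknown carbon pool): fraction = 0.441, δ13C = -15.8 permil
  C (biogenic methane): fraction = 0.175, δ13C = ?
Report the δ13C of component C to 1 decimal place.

-62.4 permil

Isotope mass balance: δ_bulk = Σ fᵢ·δᵢ.
-29.4 = 0.384×(-30.0) + 0.441×(-15.8) + 0.175×δ_C
0.175·δ_C = -29.4 − (-18.488) = -10.912
δ_C = -10.912 / 0.175 = -62.36 permil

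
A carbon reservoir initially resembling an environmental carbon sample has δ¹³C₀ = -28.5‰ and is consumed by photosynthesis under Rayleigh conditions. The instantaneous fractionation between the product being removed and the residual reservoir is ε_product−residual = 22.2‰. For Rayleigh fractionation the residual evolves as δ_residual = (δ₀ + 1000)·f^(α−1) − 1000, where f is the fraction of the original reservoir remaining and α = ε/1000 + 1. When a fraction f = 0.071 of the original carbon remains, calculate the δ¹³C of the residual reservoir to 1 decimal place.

-83.9‰

Rayleigh residual: δ_res = (δ₀ + 1000)·f^(α−1) − 1000
α = ε/1000 + 1 = 1.02220, so α − 1 = 0.02220
f^(α−1) = 0.071^(0.02220) = 0.942970
δ_res = (-28.5 + 1000) × 0.942970 − 1000 = 916.095 − 1000 = -83.90‰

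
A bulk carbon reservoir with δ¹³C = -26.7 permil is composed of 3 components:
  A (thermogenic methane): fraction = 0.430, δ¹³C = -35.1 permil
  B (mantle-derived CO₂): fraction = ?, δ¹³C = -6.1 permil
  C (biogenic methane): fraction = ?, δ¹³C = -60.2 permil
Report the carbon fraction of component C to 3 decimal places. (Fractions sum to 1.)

0.150

Let f_C and f_B be the unknown fractions; fractions sum to 1 so f_C + f_B = 0.570.
Mass balance: Σ fᵢ·δᵢ = δ_bulk ⇒ f_C·(-60.2) + f_B·(-6.1) = -26.7 − (-15.093) = -11.607
Substitute f_B = 0.570 − f_C:
f_C·(-60.2 − -6.1) = -11.607 − 0.570×(-6.1) = -8.130
f_C = -8.130 / -54.1 = 0.1503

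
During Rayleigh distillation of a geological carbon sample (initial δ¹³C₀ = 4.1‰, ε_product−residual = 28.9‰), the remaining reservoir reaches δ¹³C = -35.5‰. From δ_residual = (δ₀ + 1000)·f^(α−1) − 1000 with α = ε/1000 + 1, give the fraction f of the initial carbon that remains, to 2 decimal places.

α − 1 = ε/1000 = 0.0289
(δ_res + 1000)/(δ₀ + 1000) = (-35.5 + 1000)/(4.1 + 1000) = 964.5/1004.1 = 0.960562
f = 0.960562^(1/0.0289) = exp(ln(0.960562)/0.0289) = exp(-0.04024/0.0289)
f = exp(-1.3923) = 0.2485

0.25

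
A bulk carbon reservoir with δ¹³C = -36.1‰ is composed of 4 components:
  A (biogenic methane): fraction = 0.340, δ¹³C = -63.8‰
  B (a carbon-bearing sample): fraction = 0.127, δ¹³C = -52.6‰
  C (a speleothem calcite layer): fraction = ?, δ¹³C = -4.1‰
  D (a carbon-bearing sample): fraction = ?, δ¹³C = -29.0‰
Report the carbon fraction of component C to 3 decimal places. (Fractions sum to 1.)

Let f_C and f_D be the unknown fractions; fractions sum to 1 so f_C + f_D = 0.533.
Mass balance: Σ fᵢ·δᵢ = δ_bulk ⇒ f_C·(-4.1) + f_D·(-29.0) = -36.1 − (-28.372) = -7.728
Substitute f_D = 0.533 − f_C:
f_C·(-4.1 − -29.0) = -7.728 − 0.533×(-29.0) = 7.729
f_C = 7.729 / 24.9 = 0.3104

0.310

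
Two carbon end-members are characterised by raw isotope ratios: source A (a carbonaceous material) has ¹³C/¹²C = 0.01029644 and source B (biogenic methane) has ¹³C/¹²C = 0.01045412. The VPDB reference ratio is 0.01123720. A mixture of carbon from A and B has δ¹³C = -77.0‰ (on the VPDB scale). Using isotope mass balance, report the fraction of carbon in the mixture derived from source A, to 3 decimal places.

δ_A = (0.01029644/0.01123720 − 1)×1000 = (0.916282 − 1)×1000 = -83.718‰
δ_B = (0.01045412/0.01123720 − 1)×1000 = (0.930314 − 1)×1000 = -69.686‰
f_A = (δ_mix − δ_B)/(δ_A − δ_B) = (-77.0 − (-69.686))/(-83.718 − (-69.686))
f_A = -7.314 / -14.032 = 0.5212

0.521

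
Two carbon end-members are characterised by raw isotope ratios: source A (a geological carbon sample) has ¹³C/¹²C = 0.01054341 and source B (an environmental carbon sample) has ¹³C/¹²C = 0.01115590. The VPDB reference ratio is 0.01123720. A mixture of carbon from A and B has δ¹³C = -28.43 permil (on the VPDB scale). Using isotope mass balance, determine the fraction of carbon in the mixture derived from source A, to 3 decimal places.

δ_A = (0.01054341/0.01123720 − 1)×1000 = (0.938260 − 1)×1000 = -61.740 permil
δ_B = (0.01115590/0.01123720 − 1)×1000 = (0.992765 − 1)×1000 = -7.235 permil
f_A = (δ_mix − δ_B)/(δ_A − δ_B) = (-28.43 − (-7.235))/(-61.740 − (-7.235))
f_A = -21.195 / -54.506 = 0.3889

0.389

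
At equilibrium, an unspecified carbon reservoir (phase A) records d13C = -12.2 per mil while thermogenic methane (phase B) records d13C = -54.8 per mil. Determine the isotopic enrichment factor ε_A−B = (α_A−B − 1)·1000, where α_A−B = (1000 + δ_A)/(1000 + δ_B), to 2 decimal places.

45.07 per mil

α_A−B = (1000 + -12.2) / (1000 + -54.8) = 987.8 / 945.2 = 1.045070
ε_A−B = (1.045070 − 1) × 1000 = 45.070 per mil
(The approximation ε ≈ δ_A − δ_B would give 42.6 per mil.)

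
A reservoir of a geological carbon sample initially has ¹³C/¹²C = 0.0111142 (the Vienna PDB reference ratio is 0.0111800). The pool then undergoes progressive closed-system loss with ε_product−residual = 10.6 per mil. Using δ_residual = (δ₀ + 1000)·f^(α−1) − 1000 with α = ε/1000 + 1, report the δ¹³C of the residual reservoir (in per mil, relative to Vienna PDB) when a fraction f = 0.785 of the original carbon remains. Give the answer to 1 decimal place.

δ₀ = (0.0111142/0.0111800 − 1)×1000 = (0.994114 − 1)×1000 = -5.886 per mil
α − 1 = ε/1000 = 0.0106
f^(α−1) = 0.785^(0.0106) = 0.997437
δ_res = (-5.886 + 1000) × 0.997437 − 1000 = 991.567 − 1000 = -8.43 per mil

-8.4 per mil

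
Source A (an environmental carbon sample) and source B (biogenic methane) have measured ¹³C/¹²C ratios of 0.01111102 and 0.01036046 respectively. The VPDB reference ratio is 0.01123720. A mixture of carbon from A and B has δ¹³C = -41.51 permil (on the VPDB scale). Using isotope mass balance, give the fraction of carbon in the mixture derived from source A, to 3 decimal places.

δ_A = (0.01111102/0.01123720 − 1)×1000 = (0.988771 − 1)×1000 = -11.229 permil
δ_B = (0.01036046/0.01123720 − 1)×1000 = (0.921979 − 1)×1000 = -78.021 permil
f_A = (δ_mix − δ_B)/(δ_A − δ_B) = (-41.51 − (-78.021))/(-11.229 − (-78.021))
f_A = 36.511 / 66.792 = 0.5466

0.547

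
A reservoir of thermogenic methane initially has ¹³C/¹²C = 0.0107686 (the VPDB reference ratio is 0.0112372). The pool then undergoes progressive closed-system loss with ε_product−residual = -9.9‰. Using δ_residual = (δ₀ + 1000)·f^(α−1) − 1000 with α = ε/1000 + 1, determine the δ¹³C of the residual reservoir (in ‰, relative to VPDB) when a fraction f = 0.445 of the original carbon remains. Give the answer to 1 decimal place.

-34.0‰

δ₀ = (0.0107686/0.0112372 − 1)×1000 = (0.958299 − 1)×1000 = -41.701‰
α − 1 = ε/1000 = -0.0099
f^(α−1) = 0.445^(-0.0099) = 1.008048
δ_res = (-41.701 + 1000) × 1.008048 − 1000 = 966.012 − 1000 = -33.99‰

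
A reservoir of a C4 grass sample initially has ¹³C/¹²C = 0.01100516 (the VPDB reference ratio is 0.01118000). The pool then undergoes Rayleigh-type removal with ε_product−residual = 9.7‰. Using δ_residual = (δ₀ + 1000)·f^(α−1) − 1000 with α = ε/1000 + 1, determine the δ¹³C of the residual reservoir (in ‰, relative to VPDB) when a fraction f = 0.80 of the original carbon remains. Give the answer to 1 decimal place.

-17.8‰

δ₀ = (0.01100516/0.01118000 − 1)×1000 = (0.984361 − 1)×1000 = -15.639‰
α − 1 = ε/1000 = 0.0097
f^(α−1) = 0.80^(0.0097) = 0.997838
δ_res = (-15.639 + 1000) × 0.997838 − 1000 = 982.233 − 1000 = -17.77‰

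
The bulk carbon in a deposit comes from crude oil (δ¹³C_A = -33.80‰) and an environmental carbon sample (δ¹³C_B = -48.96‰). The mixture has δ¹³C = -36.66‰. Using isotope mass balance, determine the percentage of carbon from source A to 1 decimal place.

81.1%

δ_mix = f_A·δ_A + (1 − f_A)·δ_B  ⇒  f_A = (δ_mix − δ_B)/(δ_A − δ_B)
f_A = (-36.66 − (-48.96)) / (-33.80 − (-48.96))
f_A = 12.30 / 15.16 = 0.8113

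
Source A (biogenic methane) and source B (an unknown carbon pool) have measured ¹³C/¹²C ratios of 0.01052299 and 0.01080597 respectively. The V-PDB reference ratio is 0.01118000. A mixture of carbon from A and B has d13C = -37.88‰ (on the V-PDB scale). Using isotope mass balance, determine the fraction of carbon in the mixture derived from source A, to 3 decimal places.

0.175

δ_A = (0.01052299/0.01118000 − 1)×1000 = (0.941233 − 1)×1000 = -58.767‰
δ_B = (0.01080597/0.01118000 − 1)×1000 = (0.966545 − 1)×1000 = -33.455‰
f_A = (δ_mix − δ_B)/(δ_A − δ_B) = (-37.88 − (-33.455))/(-58.767 − (-33.455))
f_A = -4.425 / -25.311 = 0.1748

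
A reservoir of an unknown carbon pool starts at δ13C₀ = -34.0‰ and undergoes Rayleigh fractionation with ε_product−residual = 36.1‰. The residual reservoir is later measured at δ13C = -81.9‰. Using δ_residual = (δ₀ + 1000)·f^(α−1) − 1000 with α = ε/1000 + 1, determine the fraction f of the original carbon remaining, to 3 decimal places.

α − 1 = ε/1000 = 0.0361
(δ_res + 1000)/(δ₀ + 1000) = (-81.9 + 1000)/(-34.0 + 1000) = 918.1/966.0 = 0.950414
f = 0.950414^(1/0.0361) = exp(ln(0.950414)/0.0361) = exp(-0.05086/0.0361)
f = exp(-1.4088) = 0.2444

0.244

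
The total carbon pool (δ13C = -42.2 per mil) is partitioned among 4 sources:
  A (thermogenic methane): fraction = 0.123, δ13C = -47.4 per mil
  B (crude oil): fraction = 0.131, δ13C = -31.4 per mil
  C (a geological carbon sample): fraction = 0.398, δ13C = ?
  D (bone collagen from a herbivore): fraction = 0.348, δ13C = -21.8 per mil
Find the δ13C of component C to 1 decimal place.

-62.0 per mil

Isotope mass balance: δ_bulk = Σ fᵢ·δᵢ.
-42.2 = 0.123×(-47.4) + 0.131×(-31.4) + 0.398×δ_C + 0.348×(-21.8)
0.398·δ_C = -42.2 − (-17.530) = -24.670
δ_C = -24.670 / 0.398 = -61.98 per mil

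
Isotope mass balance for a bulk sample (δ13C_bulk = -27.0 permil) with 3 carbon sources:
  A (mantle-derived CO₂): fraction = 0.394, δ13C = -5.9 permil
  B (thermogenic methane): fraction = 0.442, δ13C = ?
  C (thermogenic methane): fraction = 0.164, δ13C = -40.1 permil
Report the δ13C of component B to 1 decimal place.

-40.9 permil

Isotope mass balance: δ_bulk = Σ fᵢ·δᵢ.
-27.0 = 0.394×(-5.9) + 0.442×δ_B + 0.164×(-40.1)
0.442·δ_B = -27.0 − (-8.901) = -18.099
δ_B = -18.099 / 0.442 = -40.95 permil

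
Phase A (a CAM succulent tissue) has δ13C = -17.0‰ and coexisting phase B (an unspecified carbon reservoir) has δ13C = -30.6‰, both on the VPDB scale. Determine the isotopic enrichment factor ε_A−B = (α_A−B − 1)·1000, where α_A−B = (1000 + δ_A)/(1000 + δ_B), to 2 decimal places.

α_A−B = (1000 + -17.0) / (1000 + -30.6) = 983.0 / 969.4 = 1.014029
ε_A−B = (1.014029 − 1) × 1000 = 14.029‰
(The approximation ε ≈ δ_A − δ_B would give 13.6‰.)

14.03‰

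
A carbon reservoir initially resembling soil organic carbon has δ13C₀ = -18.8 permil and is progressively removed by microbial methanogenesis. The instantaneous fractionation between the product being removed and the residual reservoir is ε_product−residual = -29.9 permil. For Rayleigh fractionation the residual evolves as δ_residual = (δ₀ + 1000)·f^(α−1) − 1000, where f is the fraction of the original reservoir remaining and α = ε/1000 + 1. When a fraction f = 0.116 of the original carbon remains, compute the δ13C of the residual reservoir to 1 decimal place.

46.5 permil

Rayleigh residual: δ_res = (δ₀ + 1000)·f^(α−1) − 1000
α = ε/1000 + 1 = 0.97010, so α − 1 = -0.02990
f^(α−1) = 0.116^(-0.02990) = 1.066529
δ_res = (-18.8 + 1000) × 1.066529 − 1000 = 1046.478 − 1000 = 46.48 permil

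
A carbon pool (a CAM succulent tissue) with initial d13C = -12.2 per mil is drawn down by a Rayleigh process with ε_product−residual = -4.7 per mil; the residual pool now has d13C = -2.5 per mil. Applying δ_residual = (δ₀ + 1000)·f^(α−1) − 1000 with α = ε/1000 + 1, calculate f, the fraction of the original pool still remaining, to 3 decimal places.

α − 1 = ε/1000 = -0.0047
(δ_res + 1000)/(δ₀ + 1000) = (-2.5 + 1000)/(-12.2 + 1000) = 997.5/987.8 = 1.009820
f = 1.009820^(1/-0.0047) = exp(ln(1.009820)/-0.0047) = exp(0.00977/-0.0047)
f = exp(-2.0791) = 0.1250

0.125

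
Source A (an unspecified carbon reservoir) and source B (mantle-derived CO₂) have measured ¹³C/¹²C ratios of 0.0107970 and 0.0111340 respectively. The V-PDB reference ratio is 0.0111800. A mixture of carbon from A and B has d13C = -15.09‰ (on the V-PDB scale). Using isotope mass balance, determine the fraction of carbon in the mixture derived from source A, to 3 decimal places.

0.364

δ_A = (0.0107970/0.0111800 − 1)×1000 = (0.965742 − 1)×1000 = -34.258‰
δ_B = (0.0111340/0.0111800 − 1)×1000 = (0.995886 − 1)×1000 = -4.114‰
f_A = (δ_mix − δ_B)/(δ_A − δ_B) = (-15.09 − (-4.114))/(-34.258 − (-4.114))
f_A = -10.976 / -30.143 = 0.3641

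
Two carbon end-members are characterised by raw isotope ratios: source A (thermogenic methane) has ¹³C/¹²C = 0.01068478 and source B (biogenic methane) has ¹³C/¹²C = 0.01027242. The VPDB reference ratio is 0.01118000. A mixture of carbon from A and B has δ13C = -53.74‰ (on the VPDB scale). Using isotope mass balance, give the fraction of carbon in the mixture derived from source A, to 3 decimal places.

0.744

δ_A = (0.01068478/0.01118000 − 1)×1000 = (0.955705 − 1)×1000 = -44.295‰
δ_B = (0.01027242/0.01118000 − 1)×1000 = (0.918821 − 1)×1000 = -81.179‰
f_A = (δ_mix − δ_B)/(δ_A − δ_B) = (-53.74 − (-81.179))/(-44.295 − (-81.179))
f_A = 27.439 / 36.884 = 0.7439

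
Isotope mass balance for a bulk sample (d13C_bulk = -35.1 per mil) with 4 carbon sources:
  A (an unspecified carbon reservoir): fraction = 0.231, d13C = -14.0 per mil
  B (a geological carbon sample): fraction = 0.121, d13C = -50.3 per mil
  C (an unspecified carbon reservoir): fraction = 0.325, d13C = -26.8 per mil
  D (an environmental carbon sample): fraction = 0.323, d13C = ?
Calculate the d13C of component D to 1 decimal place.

-52.8 per mil

Isotope mass balance: δ_bulk = Σ fᵢ·δᵢ.
-35.1 = 0.231×(-14.0) + 0.121×(-50.3) + 0.325×(-26.8) + 0.323×δ_D
0.323·δ_D = -35.1 − (-18.030) = -17.070
δ_D = -17.070 / 0.323 = -52.85 per mil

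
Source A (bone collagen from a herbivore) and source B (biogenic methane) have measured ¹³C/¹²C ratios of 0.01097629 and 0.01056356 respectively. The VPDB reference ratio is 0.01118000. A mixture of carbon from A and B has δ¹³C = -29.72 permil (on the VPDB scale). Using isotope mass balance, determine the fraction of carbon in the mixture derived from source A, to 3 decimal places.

δ_A = (0.01097629/0.01118000 − 1)×1000 = (0.981779 − 1)×1000 = -18.221 permil
δ_B = (0.01056356/0.01118000 − 1)×1000 = (0.944862 − 1)×1000 = -55.138 permil
f_A = (δ_mix − δ_B)/(δ_A − δ_B) = (-29.72 − (-55.138))/(-18.221 − (-55.138))
f_A = 25.418 / 36.917 = 0.6885

0.689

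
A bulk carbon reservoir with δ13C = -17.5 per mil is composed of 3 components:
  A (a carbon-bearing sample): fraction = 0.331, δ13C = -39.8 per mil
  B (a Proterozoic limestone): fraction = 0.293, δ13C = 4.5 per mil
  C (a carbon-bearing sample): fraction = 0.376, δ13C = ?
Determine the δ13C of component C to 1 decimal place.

Isotope mass balance: δ_bulk = Σ fᵢ·δᵢ.
-17.5 = 0.331×(-39.8) + 0.293×(4.5) + 0.376×δ_C
0.376·δ_C = -17.5 − (-11.855) = -5.645
δ_C = -5.645 / 0.376 = -15.01 per mil

-15.0 per mil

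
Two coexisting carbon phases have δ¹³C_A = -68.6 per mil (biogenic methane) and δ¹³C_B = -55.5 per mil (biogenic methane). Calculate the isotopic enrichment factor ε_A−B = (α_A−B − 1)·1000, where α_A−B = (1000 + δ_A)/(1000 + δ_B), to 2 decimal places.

-13.87 per mil

α_A−B = (1000 + -68.6) / (1000 + -55.5) = 931.4 / 944.5 = 0.986130
ε_A−B = (0.986130 − 1) × 1000 = -13.870 per mil
(The approximation ε ≈ δ_A − δ_B would give -13.1 per mil.)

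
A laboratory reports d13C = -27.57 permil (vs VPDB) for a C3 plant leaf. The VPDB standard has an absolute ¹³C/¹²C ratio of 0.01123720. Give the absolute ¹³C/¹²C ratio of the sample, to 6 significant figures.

0.0109274

R_sample = R_standard × (d13C/1000 + 1)
R_sample = 0.01123720 × (-27.57/1000 + 1) = 0.01123720 × 0.972430
R_sample = 0.0109274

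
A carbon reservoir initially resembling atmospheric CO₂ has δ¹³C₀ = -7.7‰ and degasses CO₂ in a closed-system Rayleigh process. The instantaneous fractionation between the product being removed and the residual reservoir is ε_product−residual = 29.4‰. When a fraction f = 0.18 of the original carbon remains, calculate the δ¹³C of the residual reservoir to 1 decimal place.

Rayleigh residual: δ_res = (δ₀ + 1000)·f^(α−1) − 1000
α = ε/1000 + 1 = 1.02940, so α − 1 = 0.02940
f^(α−1) = 0.18^(0.02940) = 0.950835
δ_res = (-7.7 + 1000) × 0.950835 − 1000 = 943.513 − 1000 = -56.49‰

-56.5‰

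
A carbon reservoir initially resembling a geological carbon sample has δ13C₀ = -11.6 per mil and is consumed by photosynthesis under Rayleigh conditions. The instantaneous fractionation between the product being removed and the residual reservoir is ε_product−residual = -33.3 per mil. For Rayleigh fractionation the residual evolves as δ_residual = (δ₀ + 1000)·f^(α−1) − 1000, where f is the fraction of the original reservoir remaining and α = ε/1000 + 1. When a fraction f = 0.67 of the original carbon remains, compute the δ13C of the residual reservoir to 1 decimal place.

Rayleigh residual: δ_res = (δ₀ + 1000)·f^(α−1) − 1000
α = ε/1000 + 1 = 0.96670, so α − 1 = -0.03330
f^(α−1) = 0.67^(-0.03330) = 1.013425
δ_res = (-11.6 + 1000) × 1.013425 − 1000 = 1001.669 − 1000 = 1.67 per mil

1.7 per mil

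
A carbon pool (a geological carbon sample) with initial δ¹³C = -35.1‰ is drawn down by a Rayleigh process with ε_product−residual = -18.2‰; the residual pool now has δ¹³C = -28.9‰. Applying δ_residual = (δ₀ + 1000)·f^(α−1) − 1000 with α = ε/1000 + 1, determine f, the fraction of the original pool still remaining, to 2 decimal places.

0.70

α − 1 = ε/1000 = -0.0182
(δ_res + 1000)/(δ₀ + 1000) = (-28.9 + 1000)/(-35.1 + 1000) = 971.1/964.9 = 1.006426
f = 1.006426^(1/-0.0182) = exp(ln(1.006426)/-0.0182) = exp(0.00640/-0.0182)
f = exp(-0.3519) = 0.7033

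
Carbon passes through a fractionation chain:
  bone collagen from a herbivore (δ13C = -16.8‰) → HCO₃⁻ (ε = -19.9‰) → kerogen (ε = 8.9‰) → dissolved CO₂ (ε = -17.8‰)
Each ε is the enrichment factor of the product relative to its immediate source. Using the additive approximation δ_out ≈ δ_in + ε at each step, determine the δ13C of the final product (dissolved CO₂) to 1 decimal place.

step 1: δ ≈ -16.8 + (-19.9) = -36.7‰
step 2: δ ≈ -36.7 + (8.9) = -27.8‰
step 3: δ ≈ -27.8 + (-17.8) = -45.6‰

-45.6‰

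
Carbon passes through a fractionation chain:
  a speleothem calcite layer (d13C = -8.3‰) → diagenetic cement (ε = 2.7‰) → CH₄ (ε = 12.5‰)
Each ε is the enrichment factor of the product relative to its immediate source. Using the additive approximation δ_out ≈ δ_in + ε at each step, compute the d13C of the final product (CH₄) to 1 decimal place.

6.9‰

step 1: δ ≈ -8.3 + (2.7) = -5.6‰
step 2: δ ≈ -5.6 + (12.5) = 6.9‰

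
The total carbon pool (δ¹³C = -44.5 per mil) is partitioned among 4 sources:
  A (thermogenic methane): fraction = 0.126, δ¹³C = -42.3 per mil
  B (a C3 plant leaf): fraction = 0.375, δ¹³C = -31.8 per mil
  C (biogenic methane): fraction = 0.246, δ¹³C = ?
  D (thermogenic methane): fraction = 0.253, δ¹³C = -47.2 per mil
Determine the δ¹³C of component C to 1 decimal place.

Isotope mass balance: δ_bulk = Σ fᵢ·δᵢ.
-44.5 = 0.126×(-42.3) + 0.375×(-31.8) + 0.246×δ_C + 0.253×(-47.2)
0.246·δ_C = -44.5 − (-29.196) = -15.304
δ_C = -15.304 / 0.246 = -62.21 per mil

-62.2 per mil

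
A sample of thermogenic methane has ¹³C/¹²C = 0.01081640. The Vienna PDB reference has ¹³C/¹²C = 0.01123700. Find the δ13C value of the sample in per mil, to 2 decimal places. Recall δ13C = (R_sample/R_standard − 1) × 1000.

δ13C = (R_sample / R_standard − 1) × 1000
R_sample / R_standard = 0.01081640 / 0.01123700 = 0.962570
δ13C = (0.962570 − 1) × 1000 = -37.430 per mil

-37.43 per mil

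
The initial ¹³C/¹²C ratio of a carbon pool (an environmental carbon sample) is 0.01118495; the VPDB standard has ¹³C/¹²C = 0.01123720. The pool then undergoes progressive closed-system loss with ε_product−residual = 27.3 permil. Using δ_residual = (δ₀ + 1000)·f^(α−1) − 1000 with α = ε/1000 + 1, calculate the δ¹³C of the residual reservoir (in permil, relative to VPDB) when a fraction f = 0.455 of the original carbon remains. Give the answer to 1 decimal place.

-25.8 permil

δ₀ = (0.01118495/0.01123720 − 1)×1000 = (0.995350 − 1)×1000 = -4.650 permil
α − 1 = ε/1000 = 0.0273
f^(α−1) = 0.455^(0.0273) = 0.978732
δ_res = (-4.650 + 1000) × 0.978732 − 1000 = 974.181 − 1000 = -25.82 permil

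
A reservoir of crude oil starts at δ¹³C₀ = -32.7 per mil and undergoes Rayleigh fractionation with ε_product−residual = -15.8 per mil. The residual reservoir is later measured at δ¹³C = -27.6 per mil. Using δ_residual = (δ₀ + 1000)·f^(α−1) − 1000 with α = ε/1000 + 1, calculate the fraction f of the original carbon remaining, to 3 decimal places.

0.717

α − 1 = ε/1000 = -0.0158
(δ_res + 1000)/(δ₀ + 1000) = (-27.6 + 1000)/(-32.7 + 1000) = 972.4/967.3 = 1.005272
f = 1.005272^(1/-0.0158) = exp(ln(1.005272)/-0.0158) = exp(0.00526/-0.0158)
f = exp(-0.3328) = 0.7169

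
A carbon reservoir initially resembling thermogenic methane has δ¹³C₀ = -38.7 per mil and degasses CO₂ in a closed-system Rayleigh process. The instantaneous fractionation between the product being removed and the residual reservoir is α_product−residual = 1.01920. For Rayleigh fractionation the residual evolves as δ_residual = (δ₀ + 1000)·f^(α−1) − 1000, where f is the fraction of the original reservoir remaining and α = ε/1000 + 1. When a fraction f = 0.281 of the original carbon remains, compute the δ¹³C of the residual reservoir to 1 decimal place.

-61.8 per mil

Rayleigh residual: δ_res = (δ₀ + 1000)·f^(α−1) − 1000
α − 1 = 0.01920
f^(α−1) = 0.281^(0.01920) = 0.975922
δ_res = (-38.7 + 1000) × 0.975922 − 1000 = 938.154 − 1000 = -61.85 per mil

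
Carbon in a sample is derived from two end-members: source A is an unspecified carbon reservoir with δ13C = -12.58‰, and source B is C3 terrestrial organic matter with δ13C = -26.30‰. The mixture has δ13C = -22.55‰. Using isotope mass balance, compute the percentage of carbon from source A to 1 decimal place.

δ_mix = f_A·δ_A + (1 − f_A)·δ_B  ⇒  f_A = (δ_mix − δ_B)/(δ_A − δ_B)
f_A = (-22.55 − (-26.30)) / (-12.58 − (-26.30))
f_A = 3.75 / 13.72 = 0.2733

27.3%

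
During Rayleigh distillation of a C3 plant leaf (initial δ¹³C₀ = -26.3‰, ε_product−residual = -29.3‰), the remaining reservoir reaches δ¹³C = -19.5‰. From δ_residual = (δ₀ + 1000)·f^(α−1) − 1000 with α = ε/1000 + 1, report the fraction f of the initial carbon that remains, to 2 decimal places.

α − 1 = ε/1000 = -0.0293
(δ_res + 1000)/(δ₀ + 1000) = (-19.5 + 1000)/(-26.3 + 1000) = 980.5/973.7 = 1.006984
f = 1.006984^(1/-0.0293) = exp(ln(1.006984)/-0.0293) = exp(0.00696/-0.0293)
f = exp(-0.2375) = 0.7886

0.79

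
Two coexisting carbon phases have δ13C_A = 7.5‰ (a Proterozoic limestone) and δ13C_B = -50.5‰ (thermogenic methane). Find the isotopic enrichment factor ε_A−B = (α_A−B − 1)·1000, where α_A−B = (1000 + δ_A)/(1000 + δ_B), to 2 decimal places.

α_A−B = (1000 + 7.5) / (1000 + -50.5) = 1007.5 / 949.5 = 1.061085
ε_A−B = (1.061085 − 1) × 1000 = 61.085‰
(The approximation ε ≈ δ_A − δ_B would give 58.0‰.)

61.08‰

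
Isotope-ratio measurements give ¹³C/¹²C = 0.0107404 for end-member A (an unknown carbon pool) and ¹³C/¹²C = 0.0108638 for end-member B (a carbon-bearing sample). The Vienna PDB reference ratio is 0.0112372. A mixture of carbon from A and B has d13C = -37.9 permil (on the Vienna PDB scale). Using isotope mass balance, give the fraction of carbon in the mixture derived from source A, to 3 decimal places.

δ_A = (0.0107404/0.0112372 − 1)×1000 = (0.955790 − 1)×1000 = -44.210 permil
δ_B = (0.0108638/0.0112372 − 1)×1000 = (0.966771 − 1)×1000 = -33.229 permil
f_A = (δ_mix − δ_B)/(δ_A − δ_B) = (-37.9 − (-33.229))/(-44.210 − (-33.229))
f_A = -4.671 / -10.981 = 0.4254

0.425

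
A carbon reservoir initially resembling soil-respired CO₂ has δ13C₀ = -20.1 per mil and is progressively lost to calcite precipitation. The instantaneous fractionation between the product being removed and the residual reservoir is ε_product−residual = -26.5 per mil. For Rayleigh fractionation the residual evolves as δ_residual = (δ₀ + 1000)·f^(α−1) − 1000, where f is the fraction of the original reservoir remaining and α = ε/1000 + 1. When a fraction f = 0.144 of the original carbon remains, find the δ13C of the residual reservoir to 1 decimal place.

31.5 per mil

Rayleigh residual: δ_res = (δ₀ + 1000)·f^(α−1) − 1000
α = ε/1000 + 1 = 0.97350, so α − 1 = -0.02650
f^(α−1) = 0.144^(-0.02650) = 1.052697
δ_res = (-20.1 + 1000) × 1.052697 − 1000 = 1031.538 − 1000 = 31.54 per mil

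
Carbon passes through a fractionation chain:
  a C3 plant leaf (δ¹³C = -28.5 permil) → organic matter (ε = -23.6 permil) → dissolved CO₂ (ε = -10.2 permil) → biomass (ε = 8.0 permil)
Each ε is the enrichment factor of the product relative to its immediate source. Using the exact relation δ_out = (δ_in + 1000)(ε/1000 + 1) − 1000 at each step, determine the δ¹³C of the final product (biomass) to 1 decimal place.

step 1: δ = (-28.50 + 1000)·(-23.6/1000 + 1) − 1000 = -51.43 permil
step 2: δ = (-51.43 + 1000)·(-10.2/1000 + 1) − 1000 = -61.10 permil
step 3: δ = (-61.10 + 1000)·(8.0/1000 + 1) − 1000 = -53.59 permil

-53.6 permil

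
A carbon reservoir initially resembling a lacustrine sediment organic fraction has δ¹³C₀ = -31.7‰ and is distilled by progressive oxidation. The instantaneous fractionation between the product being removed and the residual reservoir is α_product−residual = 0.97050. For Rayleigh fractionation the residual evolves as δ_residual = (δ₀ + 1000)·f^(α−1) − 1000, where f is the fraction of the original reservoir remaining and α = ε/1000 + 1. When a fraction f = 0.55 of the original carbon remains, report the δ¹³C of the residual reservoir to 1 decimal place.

Rayleigh residual: δ_res = (δ₀ + 1000)·f^(α−1) − 1000
α − 1 = -0.02950
f^(α−1) = 0.55^(-0.02950) = 1.017793
δ_res = (-31.7 + 1000) × 1.017793 − 1000 = 985.529 − 1000 = -14.47‰

-14.5‰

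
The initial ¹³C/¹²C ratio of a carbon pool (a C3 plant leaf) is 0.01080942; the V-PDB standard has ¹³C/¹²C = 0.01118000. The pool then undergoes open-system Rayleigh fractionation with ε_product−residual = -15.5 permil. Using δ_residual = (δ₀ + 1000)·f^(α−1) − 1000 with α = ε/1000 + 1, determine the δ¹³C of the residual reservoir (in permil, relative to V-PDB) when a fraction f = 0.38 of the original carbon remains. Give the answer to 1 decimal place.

-18.5 permil

δ₀ = (0.01080942/0.01118000 − 1)×1000 = (0.966853 − 1)×1000 = -33.147 permil
α − 1 = ε/1000 = -0.0155
f^(α−1) = 0.38^(-0.0155) = 1.015111
δ_res = (-33.147 + 1000) × 1.015111 − 1000 = 981.463 − 1000 = -18.54 permil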